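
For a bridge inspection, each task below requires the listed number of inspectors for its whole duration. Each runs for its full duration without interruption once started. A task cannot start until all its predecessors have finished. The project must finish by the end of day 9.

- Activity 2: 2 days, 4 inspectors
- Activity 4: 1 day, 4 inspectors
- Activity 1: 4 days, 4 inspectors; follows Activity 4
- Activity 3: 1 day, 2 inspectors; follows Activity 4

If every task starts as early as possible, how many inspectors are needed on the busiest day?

Early-start schedule: Activity 2@1, Activity 4@1, Activity 1@2, Activity 3@2.
Load per day: day 1: 8, day 2: 10, day 3: 4, day 4: 4, day 5: 4, day 6: 0, day 7: 0, day 8: 0, day 9: 0.
Peak is 10.

10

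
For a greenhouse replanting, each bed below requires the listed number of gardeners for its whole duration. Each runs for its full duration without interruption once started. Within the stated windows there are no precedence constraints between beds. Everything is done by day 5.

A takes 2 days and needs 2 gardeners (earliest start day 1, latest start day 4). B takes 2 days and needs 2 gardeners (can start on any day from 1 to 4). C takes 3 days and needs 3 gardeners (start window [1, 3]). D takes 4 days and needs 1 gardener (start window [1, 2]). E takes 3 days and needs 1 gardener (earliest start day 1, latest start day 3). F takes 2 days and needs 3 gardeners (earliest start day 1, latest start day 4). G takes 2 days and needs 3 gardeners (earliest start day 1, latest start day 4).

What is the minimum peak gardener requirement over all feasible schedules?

Early-start (A@1, B@1, C@1, D@1, E@1, F@1, G@1) gives peak 15: d1:15  d2:15  d3:5  d4:1  d5:0.
Shift E→3, F→3, G→4.
Schedule A@1, B@1, C@1, D@1, E@3, F@3, G@4: d1:8  d2:8  d3:8  d4:8  d5:4 — peak 8.
Total gardener-days = 36 over 5 days ⇒ peak ≥ ⌈36/5⌉ = 8, so 8 is optimal.

8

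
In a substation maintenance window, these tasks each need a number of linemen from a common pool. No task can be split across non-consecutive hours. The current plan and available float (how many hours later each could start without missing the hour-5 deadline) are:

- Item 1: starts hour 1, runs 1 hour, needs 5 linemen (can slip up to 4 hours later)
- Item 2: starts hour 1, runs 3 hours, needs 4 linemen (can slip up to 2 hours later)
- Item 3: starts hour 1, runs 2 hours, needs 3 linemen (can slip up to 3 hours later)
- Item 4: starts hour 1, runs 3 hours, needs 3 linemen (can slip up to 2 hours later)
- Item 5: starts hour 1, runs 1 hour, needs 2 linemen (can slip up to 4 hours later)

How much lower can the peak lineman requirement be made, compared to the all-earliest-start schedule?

Early-start peak: h1:17  h2:10  h3:7  h4:0  h5:0 ⇒ 17.
Leveled (Item 1@1, Item 2@2, Item 3@1, Item 4@3, Item 5@5): h1:8  h2:7  h3:7  h4:7  h5:5 ⇒ 8.
Reduction 17 − 8 = 9.

9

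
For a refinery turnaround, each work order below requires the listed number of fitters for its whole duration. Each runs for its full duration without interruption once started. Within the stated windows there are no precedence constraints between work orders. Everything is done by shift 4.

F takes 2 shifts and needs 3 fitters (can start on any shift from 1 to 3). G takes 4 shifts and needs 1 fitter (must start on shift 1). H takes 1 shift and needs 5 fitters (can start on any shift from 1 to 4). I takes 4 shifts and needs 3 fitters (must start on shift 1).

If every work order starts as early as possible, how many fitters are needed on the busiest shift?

Early-start schedule: F@1, G@1, H@1, I@1.
Load per shift: shift 1: 12, shift 2: 7, shift 3: 4, shift 4: 4.
Peak is 12.

12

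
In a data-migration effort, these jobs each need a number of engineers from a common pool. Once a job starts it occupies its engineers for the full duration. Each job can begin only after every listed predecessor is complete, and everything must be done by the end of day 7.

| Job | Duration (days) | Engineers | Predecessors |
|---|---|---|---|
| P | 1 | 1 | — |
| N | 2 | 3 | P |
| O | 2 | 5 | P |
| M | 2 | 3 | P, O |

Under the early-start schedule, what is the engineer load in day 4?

3

At early start, day 4 has: M.
Demand: 3 = 3.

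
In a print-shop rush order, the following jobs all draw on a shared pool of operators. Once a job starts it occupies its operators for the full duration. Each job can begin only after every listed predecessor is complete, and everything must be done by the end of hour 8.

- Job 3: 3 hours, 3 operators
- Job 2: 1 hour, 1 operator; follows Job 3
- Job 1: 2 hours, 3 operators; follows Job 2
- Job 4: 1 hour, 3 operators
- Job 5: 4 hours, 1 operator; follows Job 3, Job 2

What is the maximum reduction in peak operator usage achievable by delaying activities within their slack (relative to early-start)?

Early-start peak: h1:6  h2:3  h3:3  h4:1  h5:4  h6:4  h7:1  h8:1 ⇒ 6.
Leveled (Job 3@1, Job 2@4, Job 1@5, Job 4@4, Job 5@5): h1:3  h2:3  h3:3  h4:4  h5:4  h6:4  h7:1  h8:1 ⇒ 4.
Reduction 6 − 4 = 2.

2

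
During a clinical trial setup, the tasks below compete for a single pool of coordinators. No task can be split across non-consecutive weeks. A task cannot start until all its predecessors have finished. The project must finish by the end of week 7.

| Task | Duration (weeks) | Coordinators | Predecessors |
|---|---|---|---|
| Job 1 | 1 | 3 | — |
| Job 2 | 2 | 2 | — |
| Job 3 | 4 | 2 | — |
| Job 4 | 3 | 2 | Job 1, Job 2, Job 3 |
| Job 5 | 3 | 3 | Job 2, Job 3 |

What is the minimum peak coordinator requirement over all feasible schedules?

5

Early-start (Job 1@1, Job 2@1, Job 3@1, Job 4@5, Job 5@5) gives peak 7: w1:7  w2:4  w3:2  w4:2  w5:5  w6:5  w7:5.
Shift Job 2→2.
Schedule Job 1@1, Job 2@2, Job 3@1, Job 4@5, Job 5@5: w1:5  w2:4  w3:4  w4:2  w5:5  w6:5  w7:5 — peak 5.
Total coordinator-weeks = 30 over 7 weeks ⇒ peak ≥ ⌈30/7⌉ = 5, so 5 is optimal.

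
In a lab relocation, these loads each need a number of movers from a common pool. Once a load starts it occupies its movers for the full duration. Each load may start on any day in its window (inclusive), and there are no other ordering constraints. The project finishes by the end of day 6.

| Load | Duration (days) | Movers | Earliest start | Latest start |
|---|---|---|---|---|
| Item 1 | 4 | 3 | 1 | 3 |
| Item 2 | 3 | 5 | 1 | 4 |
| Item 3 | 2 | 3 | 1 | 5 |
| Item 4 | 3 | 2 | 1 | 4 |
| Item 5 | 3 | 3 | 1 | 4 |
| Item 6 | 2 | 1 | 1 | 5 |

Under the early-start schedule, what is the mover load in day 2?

At early start, day 2 has: Item 1, Item 2, Item 3, Item 4, Item 5, Item 6.
Demand: 3 + 5 + 3 + 2 + 3 + 1 = 17.

17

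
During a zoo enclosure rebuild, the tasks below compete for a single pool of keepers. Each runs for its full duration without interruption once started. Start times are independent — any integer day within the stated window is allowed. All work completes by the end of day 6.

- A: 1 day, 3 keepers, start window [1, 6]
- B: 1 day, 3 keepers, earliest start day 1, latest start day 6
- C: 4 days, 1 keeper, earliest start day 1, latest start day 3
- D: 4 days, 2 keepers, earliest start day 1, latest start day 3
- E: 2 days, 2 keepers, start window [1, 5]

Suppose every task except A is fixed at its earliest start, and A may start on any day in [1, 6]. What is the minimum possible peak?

A@1: d1:11  d2:5  d3:3  d4:3  d5:0  d6:0 → peak 11
A@2: d1:8  d2:8  d3:3  d4:3  d5:0  d6:0 → peak 8
A@3: d1:8  d2:5  d3:6  d4:3  d5:0  d6:0 → peak 8
A@4: d1:8  d2:5  d3:3  d4:6  d5:0  d6:0 → peak 8
A@5: d1:8  d2:5  d3:3  d4:3  d5:3  d6:0 → peak 8
A@6: d1:8  d2:5  d3:3  d4:3  d5:0  d6:3 → peak 8
Best is A@2, peak 8.

8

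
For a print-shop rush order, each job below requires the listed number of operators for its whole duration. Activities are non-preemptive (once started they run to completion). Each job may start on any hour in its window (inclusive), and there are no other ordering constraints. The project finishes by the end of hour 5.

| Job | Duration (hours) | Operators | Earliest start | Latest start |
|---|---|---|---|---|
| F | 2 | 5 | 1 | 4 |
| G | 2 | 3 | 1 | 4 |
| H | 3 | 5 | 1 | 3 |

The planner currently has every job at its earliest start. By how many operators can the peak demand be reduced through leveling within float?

Early-start peak: h1:13  h2:13  h3:5  h4:0  h5:0 ⇒ 13.
Leveled (F@1, G@1, H@3): h1:8  h2:8  h3:5  h4:5  h5:5 ⇒ 8.
Reduction 13 − 8 = 5.

5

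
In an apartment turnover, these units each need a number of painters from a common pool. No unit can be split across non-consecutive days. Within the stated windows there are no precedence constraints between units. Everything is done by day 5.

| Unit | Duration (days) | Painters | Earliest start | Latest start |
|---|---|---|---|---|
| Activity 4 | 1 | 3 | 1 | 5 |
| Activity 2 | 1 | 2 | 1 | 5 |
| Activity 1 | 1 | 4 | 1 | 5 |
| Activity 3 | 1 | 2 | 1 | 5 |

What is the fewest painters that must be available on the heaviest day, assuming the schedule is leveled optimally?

4

Early-start (Activity 4@1, Activity 2@1, Activity 1@1, Activity 3@1) gives peak 11: d1:11  d2:0  d3:0  d4:0  d5:0.
Shift Activity 2→2, Activity 1→3, Activity 3→2.
Schedule Activity 4@1, Activity 2@2, Activity 1@3, Activity 3@2: d1:3  d2:4  d3:4  d4:0  d5:0 — peak 4.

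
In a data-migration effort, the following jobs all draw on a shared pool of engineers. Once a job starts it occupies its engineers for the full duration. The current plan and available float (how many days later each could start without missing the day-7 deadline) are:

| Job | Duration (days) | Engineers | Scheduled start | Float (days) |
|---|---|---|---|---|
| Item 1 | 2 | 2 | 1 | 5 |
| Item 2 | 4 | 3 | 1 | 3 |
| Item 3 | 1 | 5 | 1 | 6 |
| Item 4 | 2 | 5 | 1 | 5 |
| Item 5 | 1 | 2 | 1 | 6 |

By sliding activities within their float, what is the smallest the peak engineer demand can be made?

5

Early-start (Item 1@1, Item 2@1, Item 3@1, Item 4@1, Item 5@1) gives peak 17: d1:17  d2:10  d3:3  d4:3  d5:0  d6:0  d7:0.
Shift Item 3→5, Item 4→6, Item 5→3.
Schedule Item 1@1, Item 2@1, Item 3@5, Item 4@6, Item 5@3: d1:5  d2:5  d3:5  d4:3  d5:5  d6:5  d7:5 — peak 5.
Total engineer-days = 33 over 7 days ⇒ peak ≥ ⌈33/7⌉ = 5, so 5 is optimal.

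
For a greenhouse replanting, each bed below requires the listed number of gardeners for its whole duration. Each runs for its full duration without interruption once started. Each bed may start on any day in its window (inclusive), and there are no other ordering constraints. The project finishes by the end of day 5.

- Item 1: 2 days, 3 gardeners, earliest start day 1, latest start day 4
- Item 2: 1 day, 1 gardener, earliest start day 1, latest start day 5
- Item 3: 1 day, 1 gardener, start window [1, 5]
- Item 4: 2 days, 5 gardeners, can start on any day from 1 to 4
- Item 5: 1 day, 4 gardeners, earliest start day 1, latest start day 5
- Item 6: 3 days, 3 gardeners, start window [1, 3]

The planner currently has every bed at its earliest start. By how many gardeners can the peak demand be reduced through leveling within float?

10

Early-start peak: d1:17  d2:11  d3:3  d4:0  d5:0 ⇒ 17.
Leveled (Item 1@1, Item 2@1, Item 3@2, Item 4@4, Item 5@3, Item 6@1): d1:7  d2:7  d3:7  d4:5  d5:5 ⇒ 7.
Reduction 17 − 7 = 10.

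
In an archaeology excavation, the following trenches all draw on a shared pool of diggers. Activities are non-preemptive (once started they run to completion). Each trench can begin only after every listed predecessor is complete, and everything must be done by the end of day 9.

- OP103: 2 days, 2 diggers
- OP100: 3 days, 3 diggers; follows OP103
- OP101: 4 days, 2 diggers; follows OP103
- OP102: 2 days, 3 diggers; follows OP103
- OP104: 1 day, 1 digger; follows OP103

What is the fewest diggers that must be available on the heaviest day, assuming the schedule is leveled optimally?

Early-start (OP103@1, OP100@3, OP101@3, OP102@3, OP104@3) gives peak 9: d1:2  d2:2  d3:9  d4:8  d5:5  d6:2  d7:0  d8:0  d9:0.
Shift OP102→6, OP104→7.
Schedule OP103@1, OP100@3, OP101@3, OP102@6, OP104@7: d1:2  d2:2  d3:5  d4:5  d5:5  d6:5  d7:4  d8:0  d9:0 — peak 5.

5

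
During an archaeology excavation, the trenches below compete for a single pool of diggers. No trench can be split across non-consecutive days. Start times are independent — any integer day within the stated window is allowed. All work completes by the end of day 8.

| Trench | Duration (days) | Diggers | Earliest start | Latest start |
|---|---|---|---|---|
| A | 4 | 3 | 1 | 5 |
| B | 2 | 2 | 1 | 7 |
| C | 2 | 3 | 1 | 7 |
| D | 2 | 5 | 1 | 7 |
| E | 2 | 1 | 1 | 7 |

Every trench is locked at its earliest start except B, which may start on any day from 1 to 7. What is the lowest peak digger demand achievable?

12

B@1: d1:14  d2:14  d3:3  d4:3  d5:0  d6:0  d7:0  d8:0 → peak 14
B@2: d1:12  d2:14  d3:5  d4:3  d5:0  d6:0  d7:0  d8:0 → peak 14
B@3: d1:12  d2:12  d3:5  d4:5  d5:0  d6:0  d7:0  d8:0 → peak 12
B@4: d1:12  d2:12  d3:3  d4:5  d5:2  d6:0  d7:0  d8:0 → peak 12
B@5: d1:12  d2:12  d3:3  d4:3  d5:2  d6:2  d7:0  d8:0 → peak 12
B@6: d1:12  d2:12  d3:3  d4:3  d5:0  d6:2  d7:2  d8:0 → peak 12
B@7: d1:12  d2:12  d3:3  d4:3  d5:0  d6:0  d7:2  d8:2 → peak 12
Best is B@3, peak 12.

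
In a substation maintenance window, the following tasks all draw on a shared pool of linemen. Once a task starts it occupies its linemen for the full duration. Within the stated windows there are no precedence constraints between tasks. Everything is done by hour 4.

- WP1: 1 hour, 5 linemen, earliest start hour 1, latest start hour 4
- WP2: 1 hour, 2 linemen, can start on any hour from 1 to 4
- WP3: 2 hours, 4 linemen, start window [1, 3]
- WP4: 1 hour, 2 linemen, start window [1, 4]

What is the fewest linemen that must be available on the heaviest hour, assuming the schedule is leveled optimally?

Early-start (WP1@1, WP2@1, WP3@1, WP4@1) gives peak 13: h1:13  h2:4  h3:0  h4:0.
Shift WP2→2, WP3→3, WP4→2.
Schedule WP1@1, WP2@2, WP3@3, WP4@2: h1:5  h2:4  h3:4  h4:4 — peak 5.
Total lineman-hours = 17 over 4 hours ⇒ peak ≥ ⌈17/4⌉ = 5, so 5 is optimal.

5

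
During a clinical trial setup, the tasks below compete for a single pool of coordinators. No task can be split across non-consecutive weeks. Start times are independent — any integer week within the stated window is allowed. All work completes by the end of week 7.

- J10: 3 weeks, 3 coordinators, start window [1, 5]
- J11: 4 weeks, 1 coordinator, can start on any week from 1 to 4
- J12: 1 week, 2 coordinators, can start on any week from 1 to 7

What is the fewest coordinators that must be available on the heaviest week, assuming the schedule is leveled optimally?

3

Early-start (J10@1, J11@1, J12@1) gives peak 6: w1:6  w2:4  w3:4  w4:1  w5:0  w6:0  w7:0.
Shift J11→4, J12→4.
Schedule J10@1, J11@4, J12@4: w1:3  w2:3  w3:3  w4:3  w5:1  w6:1  w7:1 — peak 3.
Total coordinator-weeks = 15 over 7 weeks ⇒ peak ≥ ⌈15/7⌉ = 3, so 3 is optimal.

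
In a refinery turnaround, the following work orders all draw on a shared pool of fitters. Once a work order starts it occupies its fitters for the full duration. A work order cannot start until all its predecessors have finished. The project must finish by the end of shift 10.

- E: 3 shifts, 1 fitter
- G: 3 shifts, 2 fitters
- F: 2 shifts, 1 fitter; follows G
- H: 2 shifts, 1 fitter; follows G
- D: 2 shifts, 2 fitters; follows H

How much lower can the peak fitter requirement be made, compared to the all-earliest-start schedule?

1

Early-start peak: s1:3  s2:3  s3:3  s4:2  s5:2  s6:2  s7:2  s8:0  s9:0  s10:0 ⇒ 3.
Leveled (E@1, G@4, F@7, H@7, D@9): s1:1  s2:1  s3:1  s4:2  s5:2  s6:2  s7:2  s8:2  s9:2  s10:2 ⇒ 2.
Reduction 3 − 2 = 1.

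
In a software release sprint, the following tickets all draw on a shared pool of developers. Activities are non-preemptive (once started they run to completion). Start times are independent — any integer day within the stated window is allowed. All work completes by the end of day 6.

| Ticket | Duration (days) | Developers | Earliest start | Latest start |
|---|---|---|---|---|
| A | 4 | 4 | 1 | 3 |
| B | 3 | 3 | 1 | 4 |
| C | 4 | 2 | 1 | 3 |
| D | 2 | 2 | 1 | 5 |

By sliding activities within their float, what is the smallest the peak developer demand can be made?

Early-start (A@1, B@1, C@1, D@1) gives peak 11: d1:11  d2:11  d3:9  d4:6  d5:0  d6:0.
Shift D→4.
Schedule A@1, B@1, C@1, D@4: d1:9  d2:9  d3:9  d4:8  d5:2  d6:0 — peak 9.

9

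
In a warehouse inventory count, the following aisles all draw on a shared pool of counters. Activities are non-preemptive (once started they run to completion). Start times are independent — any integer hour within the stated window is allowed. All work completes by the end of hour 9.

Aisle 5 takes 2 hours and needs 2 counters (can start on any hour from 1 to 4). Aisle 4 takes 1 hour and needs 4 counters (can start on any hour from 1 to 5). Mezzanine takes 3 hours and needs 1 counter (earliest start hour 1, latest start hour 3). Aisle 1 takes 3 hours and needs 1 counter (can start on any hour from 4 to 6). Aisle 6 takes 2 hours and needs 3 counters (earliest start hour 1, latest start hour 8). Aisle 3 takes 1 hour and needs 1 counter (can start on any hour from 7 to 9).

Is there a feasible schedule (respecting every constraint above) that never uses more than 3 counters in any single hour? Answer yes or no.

The minimum achievable peak is 4; 3 < 4, so no feasible schedule stays within the cap.

no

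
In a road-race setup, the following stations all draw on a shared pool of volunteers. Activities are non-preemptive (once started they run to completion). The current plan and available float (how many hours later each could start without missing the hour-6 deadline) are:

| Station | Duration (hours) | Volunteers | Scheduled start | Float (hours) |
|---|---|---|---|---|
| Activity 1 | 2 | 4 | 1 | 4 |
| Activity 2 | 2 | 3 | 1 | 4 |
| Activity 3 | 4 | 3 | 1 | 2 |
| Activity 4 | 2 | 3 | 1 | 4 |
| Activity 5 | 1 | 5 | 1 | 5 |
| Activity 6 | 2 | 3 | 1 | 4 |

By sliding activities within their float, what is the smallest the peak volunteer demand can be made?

9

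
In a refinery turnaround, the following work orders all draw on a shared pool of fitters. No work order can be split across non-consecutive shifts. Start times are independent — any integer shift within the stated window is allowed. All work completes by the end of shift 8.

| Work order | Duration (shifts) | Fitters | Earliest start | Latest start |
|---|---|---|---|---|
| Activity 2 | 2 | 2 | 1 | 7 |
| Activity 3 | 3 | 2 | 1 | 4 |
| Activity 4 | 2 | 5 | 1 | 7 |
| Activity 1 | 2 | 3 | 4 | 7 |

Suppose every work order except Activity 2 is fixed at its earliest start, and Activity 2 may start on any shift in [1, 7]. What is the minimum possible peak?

Activity 2@1: s1:9  s2:9  s3:2  s4:3  s5:3  s6:0  s7:0  s8:0 → peak 9
Activity 2@2: s1:7  s2:9  s3:4  s4:3  s5:3  s6:0  s7:0  s8:0 → peak 9
Activity 2@3: s1:7  s2:7  s3:4  s4:5  s5:3  s6:0  s7:0  s8:0 → peak 7
Activity 2@4: s1:7  s2:7  s3:2  s4:5  s5:5  s6:0  s7:0  s8:0 → peak 7
Activity 2@5: s1:7  s2:7  s3:2  s4:3  s5:5  s6:2  s7:0  s8:0 → peak 7
Activity 2@6: s1:7  s2:7  s3:2  s4:3  s5:3  s6:2  s7:2  s8:0 → peak 7
Activity 2@7: s1:7  s2:7  s3:2  s4:3  s5:3  s6:0  s7:2  s8:2 → peak 7
Best is Activity 2@3, peak 7.

7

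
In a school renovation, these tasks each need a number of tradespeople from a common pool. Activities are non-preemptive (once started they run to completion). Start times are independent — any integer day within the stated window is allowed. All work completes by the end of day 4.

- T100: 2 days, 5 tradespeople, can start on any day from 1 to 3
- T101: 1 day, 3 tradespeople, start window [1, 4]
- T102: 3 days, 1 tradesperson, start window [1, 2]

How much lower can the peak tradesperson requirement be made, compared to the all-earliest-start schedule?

3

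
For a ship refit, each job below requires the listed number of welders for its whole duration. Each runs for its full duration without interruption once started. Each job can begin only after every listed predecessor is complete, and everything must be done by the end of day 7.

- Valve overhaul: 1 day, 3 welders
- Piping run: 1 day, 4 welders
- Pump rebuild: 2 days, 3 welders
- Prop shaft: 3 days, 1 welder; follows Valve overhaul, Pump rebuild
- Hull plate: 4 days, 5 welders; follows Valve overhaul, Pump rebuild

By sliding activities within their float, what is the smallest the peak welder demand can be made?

Early-start (Valve overhaul@1, Piping run@1, Pump rebuild@1, Prop shaft@3, Hull plate@3) gives peak 10: d1:10  d2:3  d3:6  d4:6  d5:6  d6:5  d7:0.
Shift Piping run→3, Hull plate→4.
Schedule Valve overhaul@1, Piping run@3, Pump rebuild@1, Prop shaft@3, Hull plate@4: d1:6  d2:3  d3:5  d4:6  d5:6  d6:5  d7:5 — peak 6.
Total welder-days = 36 over 7 days ⇒ peak ≥ ⌈36/7⌉ = 6, so 6 is optimal.

6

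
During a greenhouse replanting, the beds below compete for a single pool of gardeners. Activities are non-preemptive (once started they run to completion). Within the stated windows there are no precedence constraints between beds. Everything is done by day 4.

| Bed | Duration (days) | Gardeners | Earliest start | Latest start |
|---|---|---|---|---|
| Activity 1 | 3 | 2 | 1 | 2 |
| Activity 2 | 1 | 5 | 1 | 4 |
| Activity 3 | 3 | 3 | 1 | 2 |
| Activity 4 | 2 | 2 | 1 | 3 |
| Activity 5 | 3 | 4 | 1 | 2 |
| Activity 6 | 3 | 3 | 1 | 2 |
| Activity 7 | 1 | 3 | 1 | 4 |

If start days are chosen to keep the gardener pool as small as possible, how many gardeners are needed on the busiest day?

14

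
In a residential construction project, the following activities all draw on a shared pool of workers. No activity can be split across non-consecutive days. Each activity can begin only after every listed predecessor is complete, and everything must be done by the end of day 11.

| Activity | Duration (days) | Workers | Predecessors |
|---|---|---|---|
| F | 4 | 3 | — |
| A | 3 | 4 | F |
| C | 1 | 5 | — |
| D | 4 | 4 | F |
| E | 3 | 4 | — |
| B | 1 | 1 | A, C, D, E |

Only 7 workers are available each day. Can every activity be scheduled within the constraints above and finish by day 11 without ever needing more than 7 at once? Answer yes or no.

The minimum achievable peak is 8; 7 < 8, so no feasible schedule stays within the cap.

no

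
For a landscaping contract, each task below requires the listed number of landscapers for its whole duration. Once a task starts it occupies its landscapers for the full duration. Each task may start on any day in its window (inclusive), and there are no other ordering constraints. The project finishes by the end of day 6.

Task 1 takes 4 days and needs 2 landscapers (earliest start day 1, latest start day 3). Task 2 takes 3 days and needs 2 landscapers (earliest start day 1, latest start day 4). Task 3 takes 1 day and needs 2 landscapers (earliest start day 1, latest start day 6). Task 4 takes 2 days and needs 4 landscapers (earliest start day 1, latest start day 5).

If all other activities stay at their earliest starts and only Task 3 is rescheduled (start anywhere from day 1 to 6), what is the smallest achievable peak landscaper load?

8

Task 3@1: d1:10  d2:8  d3:4  d4:2  d5:0  d6:0 → peak 10
Task 3@2: d1:8  d2:10  d3:4  d4:2  d5:0  d6:0 → peak 10
Task 3@3: d1:8  d2:8  d3:6  d4:2  d5:0  d6:0 → peak 8
Task 3@4: d1:8  d2:8  d3:4  d4:4  d5:0  d6:0 → peak 8
Task 3@5: d1:8  d2:8  d3:4  d4:2  d5:2  d6:0 → peak 8
Task 3@6: d1:8  d2:8  d3:4  d4:2  d5:0  d6:2 → peak 8
Best is Task 3@3, peak 8.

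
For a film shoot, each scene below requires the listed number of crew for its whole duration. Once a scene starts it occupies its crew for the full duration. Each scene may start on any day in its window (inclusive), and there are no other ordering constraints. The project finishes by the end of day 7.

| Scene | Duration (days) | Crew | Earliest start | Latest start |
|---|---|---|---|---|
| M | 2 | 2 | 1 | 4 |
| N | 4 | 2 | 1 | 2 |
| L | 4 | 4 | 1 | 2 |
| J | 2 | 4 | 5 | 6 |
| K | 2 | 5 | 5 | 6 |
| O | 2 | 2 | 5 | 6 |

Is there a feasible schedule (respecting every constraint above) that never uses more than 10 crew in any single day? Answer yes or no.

The minimum achievable peak is 11; 10 < 11, so no feasible schedule stays within the cap.

no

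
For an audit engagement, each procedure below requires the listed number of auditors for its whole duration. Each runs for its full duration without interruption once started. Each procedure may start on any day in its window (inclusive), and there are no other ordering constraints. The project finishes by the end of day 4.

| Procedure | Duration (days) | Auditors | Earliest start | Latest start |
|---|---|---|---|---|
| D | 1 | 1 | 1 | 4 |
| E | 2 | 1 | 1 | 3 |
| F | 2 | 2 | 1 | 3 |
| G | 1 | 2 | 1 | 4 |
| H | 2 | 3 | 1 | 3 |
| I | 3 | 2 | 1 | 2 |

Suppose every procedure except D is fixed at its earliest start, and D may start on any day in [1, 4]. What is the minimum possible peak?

D@1: d1:11  d2:8  d3:2  d4:0 → peak 11
D@2: d1:10  d2:9  d3:2  d4:0 → peak 10
D@3: d1:10  d2:8  d3:3  d4:0 → peak 10
D@4: d1:10  d2:8  d3:2  d4:1 → peak 10
Best is D@2, peak 10.

10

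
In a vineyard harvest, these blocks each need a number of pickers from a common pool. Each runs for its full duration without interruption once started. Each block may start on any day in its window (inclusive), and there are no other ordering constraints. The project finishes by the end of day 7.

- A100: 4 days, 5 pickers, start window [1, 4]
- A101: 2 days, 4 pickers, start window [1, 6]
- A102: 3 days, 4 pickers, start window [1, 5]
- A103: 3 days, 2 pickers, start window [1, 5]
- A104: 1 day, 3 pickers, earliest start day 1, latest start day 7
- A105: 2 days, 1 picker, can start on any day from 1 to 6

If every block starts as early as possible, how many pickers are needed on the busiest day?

19

Early-start schedule: A100@1, A101@1, A102@1, A103@1, A104@1, A105@1.
Load per day: day 1: 19, day 2: 16, day 3: 11, day 4: 5, day 5: 0, day 6: 0, day 7: 0.
Peak is 19.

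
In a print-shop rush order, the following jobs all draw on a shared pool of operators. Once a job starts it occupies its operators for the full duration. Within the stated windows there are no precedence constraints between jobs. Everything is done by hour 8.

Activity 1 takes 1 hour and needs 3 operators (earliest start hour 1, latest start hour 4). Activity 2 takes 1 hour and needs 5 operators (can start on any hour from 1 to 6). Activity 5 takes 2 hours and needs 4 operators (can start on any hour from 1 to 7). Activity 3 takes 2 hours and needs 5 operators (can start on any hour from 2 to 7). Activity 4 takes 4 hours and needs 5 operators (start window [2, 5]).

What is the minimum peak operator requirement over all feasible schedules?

9

Early-start (Activity 1@1, Activity 2@1, Activity 5@1, Activity 3@2, Activity 4@2) gives peak 14: h1:12  h2:14  h3:10  h4:5  h5:5  h6:0  h7:0  h8:0.
Shift Activity 5→2, Activity 4→4.
Schedule Activity 1@1, Activity 2@1, Activity 5@2, Activity 3@2, Activity 4@4: h1:8  h2:9  h3:9  h4:5  h5:5  h6:5  h7:5  h8:0 — peak 9.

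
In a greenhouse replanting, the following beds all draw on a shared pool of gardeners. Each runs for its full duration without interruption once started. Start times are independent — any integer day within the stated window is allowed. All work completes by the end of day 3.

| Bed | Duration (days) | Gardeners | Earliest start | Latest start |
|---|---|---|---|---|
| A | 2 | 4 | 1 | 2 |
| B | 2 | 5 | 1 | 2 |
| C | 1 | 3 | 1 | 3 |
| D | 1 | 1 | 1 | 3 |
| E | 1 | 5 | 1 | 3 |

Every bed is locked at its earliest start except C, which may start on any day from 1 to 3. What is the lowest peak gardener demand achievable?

C@1: d1:18  d2:9  d3:0 → peak 18
C@2: d1:15  d2:12  d3:0 → peak 15
C@3: d1:15  d2:9  d3:3 → peak 15
Best is C@2, peak 15.

15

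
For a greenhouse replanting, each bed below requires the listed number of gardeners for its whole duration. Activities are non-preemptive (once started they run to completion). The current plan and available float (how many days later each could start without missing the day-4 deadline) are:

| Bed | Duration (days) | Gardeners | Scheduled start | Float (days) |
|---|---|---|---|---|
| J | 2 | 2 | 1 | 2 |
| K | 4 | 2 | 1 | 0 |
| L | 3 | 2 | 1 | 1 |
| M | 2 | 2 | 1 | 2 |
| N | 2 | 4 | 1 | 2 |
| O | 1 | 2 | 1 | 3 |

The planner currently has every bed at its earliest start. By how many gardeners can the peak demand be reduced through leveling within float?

Early-start peak: d1:14  d2:12  d3:4  d4:2 ⇒ 14.
Leveled (J@1, K@1, L@1, M@1, N@3, O@4): d1:8  d2:8  d3:8  d4:8 ⇒ 8.
Reduction 14 − 8 = 6.

6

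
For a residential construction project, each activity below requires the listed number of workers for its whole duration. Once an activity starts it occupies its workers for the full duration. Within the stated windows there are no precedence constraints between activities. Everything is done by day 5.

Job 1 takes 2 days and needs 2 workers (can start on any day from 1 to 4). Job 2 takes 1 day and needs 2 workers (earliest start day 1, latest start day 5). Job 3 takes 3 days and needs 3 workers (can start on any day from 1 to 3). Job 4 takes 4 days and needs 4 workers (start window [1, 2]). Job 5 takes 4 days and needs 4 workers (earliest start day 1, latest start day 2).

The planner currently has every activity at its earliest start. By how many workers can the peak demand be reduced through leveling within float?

4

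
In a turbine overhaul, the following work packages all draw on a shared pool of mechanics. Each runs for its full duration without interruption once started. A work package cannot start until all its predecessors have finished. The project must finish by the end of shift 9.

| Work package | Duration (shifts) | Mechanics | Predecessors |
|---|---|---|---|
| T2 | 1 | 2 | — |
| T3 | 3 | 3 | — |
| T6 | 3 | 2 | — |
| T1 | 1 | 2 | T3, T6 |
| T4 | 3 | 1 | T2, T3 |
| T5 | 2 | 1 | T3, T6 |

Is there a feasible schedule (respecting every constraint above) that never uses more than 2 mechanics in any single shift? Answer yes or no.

Total mechanic-shifts = 24; over 9 shifts the average is 24/9 > 2, so some shift must exceed 2.

no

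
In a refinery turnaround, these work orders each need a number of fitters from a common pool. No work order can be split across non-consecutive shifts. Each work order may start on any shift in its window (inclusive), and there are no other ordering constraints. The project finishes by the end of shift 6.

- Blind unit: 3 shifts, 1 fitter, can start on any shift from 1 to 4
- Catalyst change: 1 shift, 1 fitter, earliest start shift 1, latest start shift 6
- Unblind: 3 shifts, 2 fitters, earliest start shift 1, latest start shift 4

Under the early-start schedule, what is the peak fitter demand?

4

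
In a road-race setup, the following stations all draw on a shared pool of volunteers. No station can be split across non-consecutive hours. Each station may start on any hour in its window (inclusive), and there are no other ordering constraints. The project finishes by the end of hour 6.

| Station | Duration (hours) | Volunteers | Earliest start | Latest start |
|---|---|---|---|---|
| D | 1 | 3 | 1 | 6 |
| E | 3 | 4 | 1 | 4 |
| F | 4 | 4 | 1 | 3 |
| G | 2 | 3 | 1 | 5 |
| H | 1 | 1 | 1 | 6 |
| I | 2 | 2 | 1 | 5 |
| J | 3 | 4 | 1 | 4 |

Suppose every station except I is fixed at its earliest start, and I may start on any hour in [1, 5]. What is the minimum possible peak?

I@1: h1:21  h2:17  h3:12  h4:4  h5:0  h6:0 → peak 21
I@2: h1:19  h2:17  h3:14  h4:4  h5:0  h6:0 → peak 19
I@3: h1:19  h2:15  h3:14  h4:6  h5:0  h6:0 → peak 19
I@4: h1:19  h2:15  h3:12  h4:6  h5:2  h6:0 → peak 19
I@5: h1:19  h2:15  h3:12  h4:4  h5:2  h6:2 → peak 19
Best is I@2, peak 19.

19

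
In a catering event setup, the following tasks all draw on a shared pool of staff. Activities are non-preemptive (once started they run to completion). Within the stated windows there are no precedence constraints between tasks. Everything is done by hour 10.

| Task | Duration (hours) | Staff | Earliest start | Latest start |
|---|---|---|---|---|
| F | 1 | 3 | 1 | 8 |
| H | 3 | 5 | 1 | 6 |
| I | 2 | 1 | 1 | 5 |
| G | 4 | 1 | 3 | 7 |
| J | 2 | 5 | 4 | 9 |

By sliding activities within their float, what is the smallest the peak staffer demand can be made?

Early-start (F@1, H@1, I@1, G@3, J@4) gives peak 9: h1:9  h2:6  h3:6  h4:6  h5:6  h6:1  h7:0  h8:0  h9:0  h10:0.
Shift H→2, I→5, G→5, J→9.
Schedule F@1, H@2, I@5, G@5, J@9: h1:3  h2:5  h3:5  h4:5  h5:2  h6:2  h7:1  h8:1  h9:5  h10:5 — peak 5.

5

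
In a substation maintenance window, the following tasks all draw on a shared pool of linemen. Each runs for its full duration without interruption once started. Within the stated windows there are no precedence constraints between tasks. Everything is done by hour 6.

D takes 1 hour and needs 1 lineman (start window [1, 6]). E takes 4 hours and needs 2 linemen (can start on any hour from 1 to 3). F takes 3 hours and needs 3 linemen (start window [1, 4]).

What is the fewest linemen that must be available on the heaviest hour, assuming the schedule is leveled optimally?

Early-start (D@1, E@1, F@1) gives peak 6: h1:6  h2:5  h3:5  h4:2  h5:0  h6:0.
Shift F→2.
Schedule D@1, E@1, F@2: h1:3  h2:5  h3:5  h4:5  h5:0  h6:0 — peak 5.

5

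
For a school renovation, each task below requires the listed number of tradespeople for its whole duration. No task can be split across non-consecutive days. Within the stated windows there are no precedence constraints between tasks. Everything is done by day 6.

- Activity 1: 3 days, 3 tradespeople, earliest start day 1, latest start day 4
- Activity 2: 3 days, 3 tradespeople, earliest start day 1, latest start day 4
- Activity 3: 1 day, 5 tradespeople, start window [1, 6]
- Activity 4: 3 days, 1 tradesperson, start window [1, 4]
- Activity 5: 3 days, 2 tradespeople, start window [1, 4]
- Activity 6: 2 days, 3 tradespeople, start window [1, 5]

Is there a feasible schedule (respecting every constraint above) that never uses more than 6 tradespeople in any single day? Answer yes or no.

no

Total tradesperson-days = 38; over 6 days the average is 38/6 > 6, so some day must exceed 6.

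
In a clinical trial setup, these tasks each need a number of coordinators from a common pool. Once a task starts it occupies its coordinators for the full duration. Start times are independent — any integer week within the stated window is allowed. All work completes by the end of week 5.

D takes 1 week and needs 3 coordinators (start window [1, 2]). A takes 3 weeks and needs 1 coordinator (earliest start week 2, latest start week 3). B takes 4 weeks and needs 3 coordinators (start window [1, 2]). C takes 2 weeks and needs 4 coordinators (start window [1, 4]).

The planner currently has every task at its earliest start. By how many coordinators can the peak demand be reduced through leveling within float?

3

Early-start peak: w1:10  w2:8  w3:4  w4:4  w5:0 ⇒ 10.
Leveled (D@1, A@3, B@2, C@1): w1:7  w2:7  w3:4  w4:4  w5:4 ⇒ 7.
Reduction 10 − 7 = 3.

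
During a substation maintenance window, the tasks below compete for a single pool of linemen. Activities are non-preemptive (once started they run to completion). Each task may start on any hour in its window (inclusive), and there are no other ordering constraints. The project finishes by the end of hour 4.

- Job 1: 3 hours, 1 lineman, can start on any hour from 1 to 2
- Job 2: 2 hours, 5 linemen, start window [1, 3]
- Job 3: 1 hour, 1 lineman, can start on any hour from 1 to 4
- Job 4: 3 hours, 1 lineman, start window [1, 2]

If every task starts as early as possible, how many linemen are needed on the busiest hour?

Early-start schedule: Job 1@1, Job 2@1, Job 3@1, Job 4@1.
Load per hour: hour 1: 8, hour 2: 7, hour 3: 2, hour 4: 0.
Peak is 8.

8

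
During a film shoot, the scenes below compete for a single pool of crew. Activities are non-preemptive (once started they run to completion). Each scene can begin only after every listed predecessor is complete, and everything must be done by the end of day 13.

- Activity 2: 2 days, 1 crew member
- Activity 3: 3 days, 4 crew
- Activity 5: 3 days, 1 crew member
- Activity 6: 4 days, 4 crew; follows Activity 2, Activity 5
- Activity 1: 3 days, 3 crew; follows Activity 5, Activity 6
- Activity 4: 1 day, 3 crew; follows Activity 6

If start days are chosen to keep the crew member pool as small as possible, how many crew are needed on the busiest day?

5

Early-start (Activity 2@1, Activity 3@1, Activity 5@1, Activity 6@4, Activity 1@8, Activity 4@8) gives peak 6: d1:6  d2:6  d3:5  d4:4  d5:4  d6:4  d7:4  d8:6  d9:3  d10:3  d11:0  d12:0  d13:0.
Shift Activity 5→3, Activity 6→6, Activity 1→10, Activity 4→13.
Schedule Activity 2@1, Activity 3@1, Activity 5@3, Activity 6@6, Activity 1@10, Activity 4@13: d1:5  d2:5  d3:5  d4:1  d5:1  d6:4  d7:4  d8:4  d9:4  d10:3  d11:3  d12:3  d13:3 — peak 5.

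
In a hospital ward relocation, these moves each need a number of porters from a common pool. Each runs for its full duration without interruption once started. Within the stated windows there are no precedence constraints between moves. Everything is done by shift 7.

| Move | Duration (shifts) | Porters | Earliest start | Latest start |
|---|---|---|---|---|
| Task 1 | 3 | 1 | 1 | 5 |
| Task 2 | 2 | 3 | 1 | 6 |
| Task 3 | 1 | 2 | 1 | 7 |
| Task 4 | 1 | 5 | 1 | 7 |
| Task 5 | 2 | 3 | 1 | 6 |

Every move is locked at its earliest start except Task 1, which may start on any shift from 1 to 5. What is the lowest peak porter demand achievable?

13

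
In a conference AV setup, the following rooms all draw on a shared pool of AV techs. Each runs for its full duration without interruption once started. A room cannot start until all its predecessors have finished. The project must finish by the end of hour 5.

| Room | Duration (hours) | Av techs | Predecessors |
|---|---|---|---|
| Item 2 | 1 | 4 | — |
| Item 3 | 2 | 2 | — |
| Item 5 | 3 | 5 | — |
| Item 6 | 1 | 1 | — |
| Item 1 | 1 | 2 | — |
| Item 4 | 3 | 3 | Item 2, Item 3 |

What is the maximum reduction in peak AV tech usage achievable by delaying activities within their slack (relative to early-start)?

Early-start peak: h1:14  h2:7  h3:8  h4:3  h5:3 ⇒ 14.
Leveled (Item 2@1, Item 3@1, Item 5@2, Item 6@1, Item 1@5, Item 4@3): h1:7  h2:7  h3:8  h4:8  h5:5 ⇒ 8.
Reduction 14 − 8 = 6.

6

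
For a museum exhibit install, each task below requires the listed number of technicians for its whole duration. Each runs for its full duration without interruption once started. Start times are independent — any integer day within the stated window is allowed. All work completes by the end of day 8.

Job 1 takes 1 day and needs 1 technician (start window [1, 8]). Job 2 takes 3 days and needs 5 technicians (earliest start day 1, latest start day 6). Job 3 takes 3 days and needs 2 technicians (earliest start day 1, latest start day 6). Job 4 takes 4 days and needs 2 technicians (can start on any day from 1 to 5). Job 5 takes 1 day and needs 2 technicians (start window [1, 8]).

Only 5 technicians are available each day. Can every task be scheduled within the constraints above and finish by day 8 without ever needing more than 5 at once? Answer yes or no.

yes

Schedule Job 1@1, Job 2@2, Job 3@5, Job 4@5, Job 5@1: d1:3  d2:5  d3:5  d4:5  d5:4  d6:4  d7:4  d8:2 — peak 5 ≤ 5.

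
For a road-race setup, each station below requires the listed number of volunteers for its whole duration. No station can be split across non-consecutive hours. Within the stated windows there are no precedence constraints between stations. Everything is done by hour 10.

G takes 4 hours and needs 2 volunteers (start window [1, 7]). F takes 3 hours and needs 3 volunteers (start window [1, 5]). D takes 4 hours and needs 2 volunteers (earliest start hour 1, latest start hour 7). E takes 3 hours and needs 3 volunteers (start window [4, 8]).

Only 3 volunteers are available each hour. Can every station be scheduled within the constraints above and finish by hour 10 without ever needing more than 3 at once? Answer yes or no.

Total volunteer-hours = 34; over 10 hours the average is 34/10 > 3, so some hour must exceed 3.

no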